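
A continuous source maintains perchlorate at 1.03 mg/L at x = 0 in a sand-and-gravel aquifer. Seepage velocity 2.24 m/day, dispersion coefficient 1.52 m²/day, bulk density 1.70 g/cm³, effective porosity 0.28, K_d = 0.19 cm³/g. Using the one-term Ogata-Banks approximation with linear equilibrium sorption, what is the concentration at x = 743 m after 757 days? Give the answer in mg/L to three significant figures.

0.940 mg/L

Retardation factor R = 1 + ρ_b·K_d/n = 1 + 1.70 × 0.19/0.28 = 2.154.
Sorption retards both mechanisms: v_R = v/R = 1.040 m/day, D_R = D/R = 0.7057 m²/day.
v_R·t = 1.040 × 757 = 787.28 m; 2√(D_R t) = 46.23 m; argument = (743 − 787.28)/46.23 = -0.9578.
C = C₀ × ½·erfc(-0.9578) = 1.03 × 0.9122 = 0.940 mg/L.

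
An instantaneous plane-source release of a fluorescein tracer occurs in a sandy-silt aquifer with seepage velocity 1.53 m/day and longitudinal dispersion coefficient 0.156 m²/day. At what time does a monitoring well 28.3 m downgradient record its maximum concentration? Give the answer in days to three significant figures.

For the 1D instantaneous-source solution, setting ∂C/∂t = 0 at fixed x gives v²t² + 2Dt − x² = 0, so t = (√(D² + v²x²) − D)/v².
√(D² + v²x²) = √(0.156² + 1.53² × 28.3²) = 43.30; v² = 2.3409.
t = (43.30 − 0.156)/2.3409 = 18.4 days (vs. the pure-advection estimate x/v = 18.5 d).

18.4 days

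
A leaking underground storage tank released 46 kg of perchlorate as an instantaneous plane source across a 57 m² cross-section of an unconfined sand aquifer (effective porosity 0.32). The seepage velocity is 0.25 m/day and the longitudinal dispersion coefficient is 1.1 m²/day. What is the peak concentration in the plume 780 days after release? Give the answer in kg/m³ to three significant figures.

0.0243 kg/m³

The peak of an instantaneous 1D plume sits at x = vt; there the Gaussian factor is 1 and C_max = M/(n_e·A·√(4πDt)), where n_e·A is the pore area the mass is dissolved in.
√(4πDt) = √(4π × 1.1 × 780) = 103.8 m, so C_max = 46/(0.32 × 57 × 103.8) = 0.0243 kg/m³.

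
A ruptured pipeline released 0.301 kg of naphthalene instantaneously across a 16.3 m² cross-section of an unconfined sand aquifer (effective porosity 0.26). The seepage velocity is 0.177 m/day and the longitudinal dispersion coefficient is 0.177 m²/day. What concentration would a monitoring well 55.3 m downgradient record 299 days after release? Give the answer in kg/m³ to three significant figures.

0.00268 kg/m³

For an instantaneous plane source, C(x,t) = M/(n_e·A·√(4πDt)) · exp(−(x−vt)²/(4Dt)), with n_e·A the pore (flow) area.
Plume center vt = 0.177 × 299 = 52.923 m, so the well at 55.3 m is 2.377 m downgradient of the peak.
√(4πDt) = 25.79 m, giving peak height M/(n_e·A·√(4πDt)) = 0.301/(0.26 × 16.3 × 25.79) = 0.002754 kg/m³.
(x−vt)²/(4Dt) = (2.377)²/(4 × 0.177 × 299) = 0.02669; exp(−0.02669) = 0.9737.
C = 0.002754 × 0.9737 = 0.00268 kg/m³.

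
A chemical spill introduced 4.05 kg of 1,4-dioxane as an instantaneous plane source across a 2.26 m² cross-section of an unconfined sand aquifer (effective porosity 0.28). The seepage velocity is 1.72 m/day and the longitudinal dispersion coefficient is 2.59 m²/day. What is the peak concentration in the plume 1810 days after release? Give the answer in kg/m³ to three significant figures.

0.0264 kg/m³

The peak of an instantaneous 1D plume sits at x = vt; there the Gaussian factor is 1 and C_max = M/(n_e·A·√(4πDt)), where n_e·A is the pore area the mass is dissolved in.
√(4πDt) = √(4π × 2.59 × 1810) = 242.7 m, so C_max = 4.05/(0.28 × 2.26 × 242.7) = 0.0264 kg/m³.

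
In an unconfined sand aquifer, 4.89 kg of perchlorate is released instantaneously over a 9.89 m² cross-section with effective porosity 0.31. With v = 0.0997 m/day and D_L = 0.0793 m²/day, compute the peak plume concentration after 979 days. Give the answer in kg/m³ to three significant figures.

The peak of an instantaneous 1D plume sits at x = vt; there the Gaussian factor is 1 and C_max = M/(n_e·A·√(4πDt)), where n_e·A is the pore area the mass is dissolved in.
√(4πDt) = √(4π × 0.0793 × 979) = 31.23 m, so C_max = 4.89/(0.31 × 9.89 × 31.23) = 0.0511 kg/m³.

0.0511 kg/m³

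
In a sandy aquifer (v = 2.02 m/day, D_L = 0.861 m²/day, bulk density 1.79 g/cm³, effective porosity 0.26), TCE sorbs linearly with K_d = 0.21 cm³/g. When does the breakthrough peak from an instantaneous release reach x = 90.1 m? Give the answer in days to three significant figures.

Retardation factor R = 1 + ρ_b·K_d/n = 1 + 1.79 × 0.21/0.26 = 2.446.
Sorption retards both mechanisms: v_R = v/R = 0.8258 m/day, D_R = D/R = 0.3520 m²/day.
Peak time from v_R²t² + 2D_R t − x² = 0: t = (√(D_R² + v_R²x²) − D_R)/v_R².
√(D_R² + v_R²x²) = √(0.3520² + 0.8258² × 90.1²) = 74.41; v_R² = 0.6819.
t = (74.41 − 0.3520)/0.6819 = 109 days.

109 days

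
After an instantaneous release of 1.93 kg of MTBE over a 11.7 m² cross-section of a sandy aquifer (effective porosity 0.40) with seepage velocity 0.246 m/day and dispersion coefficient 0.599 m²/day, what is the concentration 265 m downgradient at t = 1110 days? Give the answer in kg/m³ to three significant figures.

0.00440 kg/m³

For an instantaneous plane source, C(x,t) = M/(n_e·A·√(4πDt)) · exp(−(x−vt)²/(4Dt)), with n_e·A the pore (flow) area.
Plume center vt = 0.246 × 1110 = 273.06 m, so the well at 265 m is 8.06 m upgradient of the peak.
√(4πDt) = 91.41 m, giving peak height M/(n_e·A·√(4πDt)) = 1.93/(0.40 × 11.7 × 91.41) = 0.004511 kg/m³.
(x−vt)²/(4Dt) = (-8.06)²/(4 × 0.599 × 1110) = 0.02443; exp(−0.02443) = 0.9759.
C = 0.004511 × 0.9759 = 0.00440 kg/m³.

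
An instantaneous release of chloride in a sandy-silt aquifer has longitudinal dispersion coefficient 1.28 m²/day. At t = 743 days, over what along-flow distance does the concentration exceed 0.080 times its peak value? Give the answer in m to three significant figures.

196 m

The plume is Gaussian with σ = √(2Dt) = √(2 × 1.28 × 743) = 43.61 m.
C/C_peak = exp(−Δx²/(2σ²)) = 0.080 ⇒ Δx = σ·√(−2 ln 0.080) = 43.61 × 2.248 = 98.04 m.
Width = 2Δx = 196 m.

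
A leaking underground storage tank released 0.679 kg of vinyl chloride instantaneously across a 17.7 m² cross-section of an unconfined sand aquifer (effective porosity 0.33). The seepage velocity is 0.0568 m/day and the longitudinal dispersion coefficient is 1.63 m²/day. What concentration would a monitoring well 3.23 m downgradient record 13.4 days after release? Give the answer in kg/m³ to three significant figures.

For an instantaneous plane source, C(x,t) = M/(n_e·A·√(4πDt)) · exp(−(x−vt)²/(4Dt)), with n_e·A the pore (flow) area.
Plume center vt = 0.0568 × 13.4 = 0.76112 m, so the well at 3.23 m is 2.46888 m downgradient of the peak.
√(4πDt) = 16.57 m, giving peak height M/(n_e·A·√(4πDt)) = 0.679/(0.33 × 17.7 × 16.57) = 0.007016 kg/m³.
(x−vt)²/(4Dt) = (2.46888)²/(4 × 1.63 × 13.4) = 0.06977; exp(−0.06977) = 0.9326.
C = 0.007016 × 0.9326 = 0.00654 kg/m³.

0.00654 kg/m³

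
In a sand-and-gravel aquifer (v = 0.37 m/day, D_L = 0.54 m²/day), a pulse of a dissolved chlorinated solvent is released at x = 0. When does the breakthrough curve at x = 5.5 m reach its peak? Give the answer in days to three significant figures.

For the 1D instantaneous-source solution, setting ∂C/∂t = 0 at fixed x gives v²t² + 2Dt − x² = 0, so t = (√(D² + v²x²) − D)/v².
√(D² + v²x²) = √(0.54² + 0.37² × 5.5²) = 2.105; v² = 0.1369.
t = (2.105 − 0.54)/0.1369 = 11.4 days (vs. the pure-advection estimate x/v = 14.9 d).

11.4 days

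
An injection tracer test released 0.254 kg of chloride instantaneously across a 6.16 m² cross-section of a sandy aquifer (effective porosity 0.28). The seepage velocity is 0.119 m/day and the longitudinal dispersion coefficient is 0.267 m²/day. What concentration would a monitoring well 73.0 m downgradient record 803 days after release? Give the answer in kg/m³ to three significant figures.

For an instantaneous plane source, C(x,t) = M/(n_e·A·√(4πDt)) · exp(−(x−vt)²/(4Dt)), with n_e·A the pore (flow) area.
Plume center vt = 0.119 × 803 = 95.557 m, so the well at 73.0 m is 22.557 m upgradient of the peak.
√(4πDt) = 51.91 m, giving peak height M/(n_e·A·√(4πDt)) = 0.254/(0.28 × 6.16 × 51.91) = 0.002837 kg/m³.
(x−vt)²/(4Dt) = (-22.557)²/(4 × 0.267 × 803) = 0.5933; exp(−0.5933) = 0.5525.
C = 0.002837 × 0.5525 = 0.00157 kg/m³.

0.00157 kg/m³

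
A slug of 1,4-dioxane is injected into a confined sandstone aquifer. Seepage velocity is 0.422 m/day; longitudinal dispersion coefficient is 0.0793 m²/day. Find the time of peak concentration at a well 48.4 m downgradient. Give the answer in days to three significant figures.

For the 1D instantaneous-source solution, setting ∂C/∂t = 0 at fixed x gives v²t² + 2Dt − x² = 0, so t = (√(D² + v²x²) − D)/v².
√(D² + v²x²) = √(0.0793² + 0.422² × 48.4²) = 20.42; v² = 0.178084.
t = (20.42 − 0.0793)/0.178084 = 114 days (vs. the pure-advection estimate x/v = 115 d).

114 days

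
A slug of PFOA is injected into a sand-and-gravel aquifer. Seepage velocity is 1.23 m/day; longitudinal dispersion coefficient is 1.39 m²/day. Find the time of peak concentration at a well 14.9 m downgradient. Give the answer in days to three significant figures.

11.2 days

For the 1D instantaneous-source solution, setting ∂C/∂t = 0 at fixed x gives v²t² + 2Dt − x² = 0, so t = (√(D² + v²x²) − D)/v².
√(D² + v²x²) = √(1.39² + 1.23² × 14.9²) = 18.38; v² = 1.5129.
t = (18.38 − 1.39)/1.5129 = 11.2 days (vs. the pure-advection estimate x/v = 12.1 d).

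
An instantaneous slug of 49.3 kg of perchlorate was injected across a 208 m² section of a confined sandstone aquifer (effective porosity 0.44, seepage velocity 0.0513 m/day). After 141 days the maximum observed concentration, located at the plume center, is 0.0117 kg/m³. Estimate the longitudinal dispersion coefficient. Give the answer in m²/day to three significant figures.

At the plume center C_max = M/(n_e·A·√(4πDt)), so D = M²/(4πt·(n_e·A·C_max)²).
n_e·A·C_max = 0.44 × 208 × 0.0117 = 1.071 kg/m.
D = 49.3²/(4π × 141 × 1.071²) = 1.20 m²/day.

1.20 m²/day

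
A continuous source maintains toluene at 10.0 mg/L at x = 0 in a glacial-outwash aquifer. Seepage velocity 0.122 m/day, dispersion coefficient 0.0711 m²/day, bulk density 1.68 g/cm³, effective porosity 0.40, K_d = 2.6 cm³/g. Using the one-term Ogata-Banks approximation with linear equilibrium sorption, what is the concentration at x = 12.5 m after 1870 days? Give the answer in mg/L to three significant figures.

Retardation factor R = 1 + ρ_b·K_d/n = 1 + 1.68 × 2.6/0.40 = 11.92.
Sorption retards both mechanisms: v_R = v/R = 0.01023 m/day, D_R = D/R = 0.005965 m²/day.
v_R·t = 0.01023 × 1870 = 19.1301 m; 2√(D_R t) = 6.680 m; argument = (12.5 − 19.1301)/6.680 = -0.9925.
C = C₀ × ½·erfc(-0.9925) = 10.0 × 0.9198 = 9.20 mg/L.

9.20 mg/L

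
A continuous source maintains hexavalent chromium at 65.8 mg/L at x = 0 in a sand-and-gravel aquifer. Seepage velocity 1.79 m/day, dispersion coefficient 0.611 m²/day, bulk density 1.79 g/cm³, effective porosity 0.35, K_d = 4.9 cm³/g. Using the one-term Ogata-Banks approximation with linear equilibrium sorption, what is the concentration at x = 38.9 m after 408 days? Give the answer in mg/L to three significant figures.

0.425 mg/L

Retardation factor R = 1 + ρ_b·K_d/n = 1 + 1.79 × 4.9/0.35 = 26.06.
Sorption retards both mechanisms: v_R = v/R = 0.06869 m/day, D_R = D/R = 0.02345 m²/day.
v_R·t = 0.06869 × 408 = 28.02552 m; 2√(D_R t) = 6.186 m; argument = (38.9 − 28.02552)/6.186 = 1.758.
C = C₀ × ½·erfc(1.758) = 65.8 × 0.006456 = 0.425 mg/L.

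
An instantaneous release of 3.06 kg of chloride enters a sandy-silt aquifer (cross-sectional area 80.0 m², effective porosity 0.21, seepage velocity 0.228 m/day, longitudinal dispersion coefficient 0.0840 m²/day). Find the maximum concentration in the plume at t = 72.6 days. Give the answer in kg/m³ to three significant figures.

0.0208 kg/m³

The peak of an instantaneous 1D plume sits at x = vt; there the Gaussian factor is 1 and C_max = M/(n_e·A·√(4πDt)), where n_e·A is the pore area the mass is dissolved in.
√(4πDt) = √(4π × 0.0840 × 72.6) = 8.754 m, so C_max = 3.06/(0.21 × 80.0 × 8.754) = 0.0208 kg/m³.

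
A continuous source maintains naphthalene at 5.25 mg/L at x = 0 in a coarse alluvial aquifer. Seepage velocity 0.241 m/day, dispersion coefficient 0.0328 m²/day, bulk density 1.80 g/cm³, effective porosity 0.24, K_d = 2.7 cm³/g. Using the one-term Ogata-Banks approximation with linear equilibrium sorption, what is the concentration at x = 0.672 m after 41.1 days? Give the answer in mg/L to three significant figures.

Retardation factor R = 1 + ρ_b·K_d/n = 1 + 1.80 × 2.7/0.24 = 21.25.
Sorption retards both mechanisms: v_R = v/R = 0.01134 m/day, D_R = D/R = 0.001544 m²/day.
v_R·t = 0.01134 × 41.1 = 0.466074 m; 2√(D_R t) = 0.5038 m; argument = (0.672 − 0.466074)/0.5038 = 0.4087.
C = C₀ × ½·erfc(0.4087) = 5.25 × 0.2816 = 1.48 mg/L.

1.48 mg/L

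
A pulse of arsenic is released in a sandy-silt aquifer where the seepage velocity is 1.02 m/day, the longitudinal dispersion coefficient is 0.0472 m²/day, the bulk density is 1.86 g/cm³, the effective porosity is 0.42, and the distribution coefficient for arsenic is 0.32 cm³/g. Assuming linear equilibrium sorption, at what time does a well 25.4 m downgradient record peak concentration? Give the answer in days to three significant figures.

Retardation factor R = 1 + ρ_b·K_d/n = 1 + 1.86 × 0.32/0.42 = 2.417.
Sorption retards both mechanisms: v_R = v/R = 0.4220 m/day, D_R = D/R = 0.01953 m²/day.
Peak time from v_R²t² + 2D_R t − x² = 0: t = (√(D_R² + v_R²x²) − D_R)/v_R².
√(D_R² + v_R²x²) = √(0.01953² + 0.4220² × 25.4²) = 10.72; v_R² = 0.1781.
t = (10.72 − 0.01953)/0.1781 = 60.1 days.

60.1 days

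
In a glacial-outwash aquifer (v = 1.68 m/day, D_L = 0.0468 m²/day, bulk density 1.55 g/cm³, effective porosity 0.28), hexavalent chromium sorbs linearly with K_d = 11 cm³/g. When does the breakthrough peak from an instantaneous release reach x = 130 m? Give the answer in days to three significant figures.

4790 days

Retardation factor R = 1 + ρ_b·K_d/n = 1 + 1.55 × 11/0.28 = 61.89.
Sorption retards both mechanisms: v_R = v/R = 0.02714 m/day, D_R = D/R = 0.0007562 m²/day.
Peak time from v_R²t² + 2D_R t − x² = 0: t = (√(D_R² + v_R²x²) − D_R)/v_R².
√(D_R² + v_R²x²) = √(0.0007562² + 0.02714² × 130²) = 3.528; v_R² = 0.0007366.
t = (3.528 − 0.0007562)/0.0007366 = 4790 days.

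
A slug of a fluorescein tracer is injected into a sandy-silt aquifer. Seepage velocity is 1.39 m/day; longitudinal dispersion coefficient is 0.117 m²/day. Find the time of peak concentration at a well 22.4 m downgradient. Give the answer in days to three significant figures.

16.1 days

For the 1D instantaneous-source solution, setting ∂C/∂t = 0 at fixed x gives v²t² + 2Dt − x² = 0, so t = (√(D² + v²x²) − D)/v².
√(D² + v²x²) = √(0.117² + 1.39² × 22.4²) = 31.14; v² = 1.9321.
t = (31.14 − 0.117)/1.9321 = 16.1 days (vs. the pure-advection estimate x/v = 16.1 d).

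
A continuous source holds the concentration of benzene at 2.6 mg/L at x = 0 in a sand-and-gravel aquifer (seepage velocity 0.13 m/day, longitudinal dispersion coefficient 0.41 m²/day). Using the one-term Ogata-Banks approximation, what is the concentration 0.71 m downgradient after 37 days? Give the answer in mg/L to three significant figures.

For a continuous step input, C/C₀ ≈ ½·erfc((x−vt)/(2√(Dt))).
vt = 0.13 × 37 = 4.81 m and 2√(Dt) = 2√(0.41 × 37) = 7.790 m.
Argument (x−vt)/(2√(Dt)) = (0.71 − 4.81)/7.790 = -0.5263; ½·erfc(-0.5263) = 0.7717.
C = 2.6 × 0.7717 = 2.01 mg/L.

2.01 mg/L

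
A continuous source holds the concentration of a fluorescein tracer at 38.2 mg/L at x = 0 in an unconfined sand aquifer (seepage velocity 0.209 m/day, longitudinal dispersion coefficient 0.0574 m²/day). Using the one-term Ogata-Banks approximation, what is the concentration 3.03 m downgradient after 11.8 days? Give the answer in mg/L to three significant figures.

For a continuous step input, C/C₀ ≈ ½·erfc((x−vt)/(2√(Dt))).
vt = 0.209 × 11.8 = 2.4662 m and 2√(Dt) = 2√(0.0574 × 11.8) = 1.646 m.
Argument (x−vt)/(2√(Dt)) = (3.03 − 2.4662)/1.646 = 0.3425; ½·erfc(0.3425) = 0.3141.
C = 38.2 × 0.3141 = 12.0 mg/L.

12.0 mg/L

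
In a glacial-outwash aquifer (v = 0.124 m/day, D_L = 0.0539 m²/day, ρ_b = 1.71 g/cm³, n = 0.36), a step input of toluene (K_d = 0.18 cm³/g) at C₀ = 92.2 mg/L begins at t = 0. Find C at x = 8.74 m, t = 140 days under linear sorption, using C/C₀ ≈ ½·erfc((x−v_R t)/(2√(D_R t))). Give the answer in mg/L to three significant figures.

Retardation factor R = 1 + ρ_b·K_d/n = 1 + 1.71 × 0.18/0.36 = 1.855.
Sorption retards both mechanisms: v_R = v/R = 0.06685 m/day, D_R = D/R = 0.02906 m²/day.
v_R·t = 0.06685 × 140 = 9.359 m; 2√(D_R t) = 4.034 m; argument = (8.74 − 9.359)/4.034 = -0.1534.
C = C₀ × ½·erfc(-0.1534) = 92.2 × 0.5859 = 54.0 mg/L.

54.0 mg/L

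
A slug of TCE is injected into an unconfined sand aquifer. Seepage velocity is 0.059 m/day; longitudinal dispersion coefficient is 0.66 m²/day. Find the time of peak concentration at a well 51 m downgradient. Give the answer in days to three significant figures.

For the 1D instantaneous-source solution, setting ∂C/∂t = 0 at fixed x gives v²t² + 2Dt − x² = 0, so t = (√(D² + v²x²) − D)/v².
√(D² + v²x²) = √(0.66² + 0.059² × 51²) = 3.081; v² = 0.003481.
t = (3.081 − 0.66)/0.003481 = 695 days (vs. the pure-advection estimate x/v = 864 d).

695 days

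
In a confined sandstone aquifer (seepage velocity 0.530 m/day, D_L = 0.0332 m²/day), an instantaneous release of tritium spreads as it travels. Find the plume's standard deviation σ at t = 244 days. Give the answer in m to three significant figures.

Dispersive spreading gives a Gaussian with σ² = 2Dt; advection only shifts the center.
σ = √(2 × 0.0332 × 244) = 4.03 m.

4.03 m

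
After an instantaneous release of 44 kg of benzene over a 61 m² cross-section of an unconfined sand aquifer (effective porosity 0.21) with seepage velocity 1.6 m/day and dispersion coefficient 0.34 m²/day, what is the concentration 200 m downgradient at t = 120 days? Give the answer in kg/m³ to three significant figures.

For an instantaneous plane source, C(x,t) = M/(n_e·A·√(4πDt)) · exp(−(x−vt)²/(4Dt)), with n_e·A the pore (flow) area.
Plume center vt = 1.6 × 120 = 192 m, so the well at 200 m is 8 m downgradient of the peak.
√(4πDt) = 22.64 m, giving peak height M/(n_e·A·√(4πDt)) = 44/(0.21 × 61 × 22.64) = 0.1517 kg/m³.
(x−vt)²/(4Dt) = (8)²/(4 × 0.34 × 120) = 0.3922; exp(−0.3922) = 0.6756.
C = 0.1517 × 0.6756 = 0.102 kg/m³.

0.102 kg/m³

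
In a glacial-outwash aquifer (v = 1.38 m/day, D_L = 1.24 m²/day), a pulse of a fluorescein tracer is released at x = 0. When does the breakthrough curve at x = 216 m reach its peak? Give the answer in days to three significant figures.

For the 1D instantaneous-source solution, setting ∂C/∂t = 0 at fixed x gives v²t² + 2Dt − x² = 0, so t = (√(D² + v²x²) − D)/v².
√(D² + v²x²) = √(1.24² + 1.38² × 216²) = 298.1; v² = 1.9044.
t = (298.1 − 1.24)/1.9044 = 156 days (vs. the pure-advection estimate x/v = 157 d).

156 days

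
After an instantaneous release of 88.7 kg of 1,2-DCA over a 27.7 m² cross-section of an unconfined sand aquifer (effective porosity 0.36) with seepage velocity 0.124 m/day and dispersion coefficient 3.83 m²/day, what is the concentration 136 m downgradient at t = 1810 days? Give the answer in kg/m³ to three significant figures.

0.0227 kg/m³

For an instantaneous plane source, C(x,t) = M/(n_e·A·√(4πDt)) · exp(−(x−vt)²/(4Dt)), with n_e·A the pore (flow) area.
Plume center vt = 0.124 × 1810 = 224.44 m, so the well at 136 m is 88.44 m upgradient of the peak.
√(4πDt) = 295.2 m, giving peak height M/(n_e·A·√(4πDt)) = 88.7/(0.36 × 27.7 × 295.2) = 0.03013 kg/m³.
(x−vt)²/(4Dt) = (-88.44)²/(4 × 3.83 × 1810) = 0.2821; exp(−0.2821) = 0.7542.
C = 0.03013 × 0.7542 = 0.0227 kg/m³.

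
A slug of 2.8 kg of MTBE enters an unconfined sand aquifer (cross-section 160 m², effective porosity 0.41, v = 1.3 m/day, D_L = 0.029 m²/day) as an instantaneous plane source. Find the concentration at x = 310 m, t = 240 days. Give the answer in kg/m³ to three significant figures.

0.00395 kg/m³

For an instantaneous plane source, C(x,t) = M/(n_e·A·√(4πDt)) · exp(−(x−vt)²/(4Dt)), with n_e·A the pore (flow) area.
Plume center vt = 1.3 × 240 = 312 m, so the well at 310 m is 2 m upgradient of the peak.
√(4πDt) = 9.352 m, giving peak height M/(n_e·A·√(4πDt)) = 2.8/(0.41 × 160 × 9.352) = 0.004564 kg/m³.
(x−vt)²/(4Dt) = (-2)²/(4 × 0.029 × 240) = 0.1437; exp(−0.1437) = 0.8661.
C = 0.004564 × 0.8661 = 0.00395 kg/m³.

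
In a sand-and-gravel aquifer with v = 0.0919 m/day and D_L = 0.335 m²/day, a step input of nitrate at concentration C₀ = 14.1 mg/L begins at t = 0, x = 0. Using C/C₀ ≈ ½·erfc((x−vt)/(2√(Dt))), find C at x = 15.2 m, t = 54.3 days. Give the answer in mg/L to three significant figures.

0.638 mg/L

For a continuous step input, C/C₀ ≈ ½·erfc((x−vt)/(2√(Dt))).
vt = 0.0919 × 54.3 = 4.99017 m and 2√(Dt) = 2√(0.335 × 54.3) = 8.530 m.
Argument (x−vt)/(2√(Dt)) = (15.2 − 4.99017)/8.530 = 1.197; ½·erfc(1.197) = 0.04525.
C = 14.1 × 0.04525 = 0.638 mg/L.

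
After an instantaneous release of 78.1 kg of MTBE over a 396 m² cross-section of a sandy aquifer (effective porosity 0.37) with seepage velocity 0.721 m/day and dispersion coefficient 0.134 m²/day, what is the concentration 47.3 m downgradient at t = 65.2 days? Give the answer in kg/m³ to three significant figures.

For an instantaneous plane source, C(x,t) = M/(n_e·A·√(4πDt)) · exp(−(x−vt)²/(4Dt)), with n_e·A the pore (flow) area.
Plume center vt = 0.721 × 65.2 = 47.0092 m, so the well at 47.3 m is 0.2908 m downgradient of the peak.
√(4πDt) = 10.48 m, giving peak height M/(n_e·A·√(4πDt)) = 78.1/(0.37 × 396 × 10.48) = 0.05086 kg/m³.
(x−vt)²/(4Dt) = (0.2908)²/(4 × 0.134 × 65.2) = 0.002420; exp(−0.002420) = 0.9976.
C = 0.05086 × 0.9976 = 0.0507 kg/m³.

0.0507 kg/m³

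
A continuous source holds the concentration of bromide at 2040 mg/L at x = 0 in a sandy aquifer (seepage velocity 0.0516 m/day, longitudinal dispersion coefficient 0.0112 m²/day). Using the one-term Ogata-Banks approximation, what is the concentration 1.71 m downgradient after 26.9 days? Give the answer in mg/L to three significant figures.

For a continuous step input, C/C₀ ≈ ½·erfc((x−vt)/(2√(Dt))).
vt = 0.0516 × 26.9 = 1.38804 m and 2√(Dt) = 2√(0.0112 × 26.9) = 1.098 m.
Argument (x−vt)/(2√(Dt)) = (1.71 − 1.38804)/1.098 = 0.2932; ½·erfc(0.2932) = 0.3392.
C = 2040 × 0.3392 = 692 mg/L.

692 mg/L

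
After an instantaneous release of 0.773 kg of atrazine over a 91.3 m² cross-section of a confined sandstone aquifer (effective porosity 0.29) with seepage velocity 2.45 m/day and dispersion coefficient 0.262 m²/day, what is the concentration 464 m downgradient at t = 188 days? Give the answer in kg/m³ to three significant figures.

0.00111 kg/m³

For an instantaneous plane source, C(x,t) = M/(n_e·A·√(4πDt)) · exp(−(x−vt)²/(4Dt)), with n_e·A the pore (flow) area.
Plume center vt = 2.45 × 188 = 460.6 m, so the well at 464 m is 3.4 m downgradient of the peak.
√(4πDt) = 24.88 m, giving peak height M/(n_e·A·√(4πDt)) = 0.773/(0.29 × 91.3 × 24.88) = 0.001173 kg/m³.
(x−vt)²/(4Dt) = (3.4)²/(4 × 0.262 × 188) = 0.05867; exp(−0.05867) = 0.9430.
C = 0.001173 × 0.9430 = 0.00111 kg/m³.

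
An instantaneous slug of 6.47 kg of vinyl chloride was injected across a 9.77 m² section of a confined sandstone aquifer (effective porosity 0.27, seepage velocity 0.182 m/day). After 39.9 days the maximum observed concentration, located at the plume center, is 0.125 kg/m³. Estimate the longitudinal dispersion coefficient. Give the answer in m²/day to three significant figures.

0.768 m²/day

At the plume center C_max = M/(n_e·A·√(4πDt)), so D = M²/(4πt·(n_e·A·C_max)²).
n_e·A·C_max = 0.27 × 9.77 × 0.125 = 0.3297 kg/m.
D = 6.47²/(4π × 39.9 × 0.3297²) = 0.768 m²/day.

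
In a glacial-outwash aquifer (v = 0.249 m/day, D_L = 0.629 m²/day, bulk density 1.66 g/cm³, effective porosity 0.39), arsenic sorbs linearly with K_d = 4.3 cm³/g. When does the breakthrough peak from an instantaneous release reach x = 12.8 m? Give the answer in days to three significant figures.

816 days

Retardation factor R = 1 + ρ_b·K_d/n = 1 + 1.66 × 4.3/0.39 = 19.30.
Sorption retards both mechanisms: v_R = v/R = 0.01290 m/day, D_R = D/R = 0.03259 m²/day.
Peak time from v_R²t² + 2D_R t − x² = 0: t = (√(D_R² + v_R²x²) − D_R)/v_R².
√(D_R² + v_R²x²) = √(0.03259² + 0.01290² × 12.8²) = 0.1683; v_R² = 0.0001664.
t = (0.1683 − 0.03259)/0.0001664 = 816 days.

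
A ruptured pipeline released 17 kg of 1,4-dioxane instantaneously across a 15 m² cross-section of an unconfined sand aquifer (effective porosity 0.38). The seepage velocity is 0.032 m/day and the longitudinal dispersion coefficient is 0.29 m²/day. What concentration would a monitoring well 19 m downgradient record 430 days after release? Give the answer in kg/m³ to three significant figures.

0.0713 kg/m³

For an instantaneous plane source, C(x,t) = M/(n_e·A·√(4πDt)) · exp(−(x−vt)²/(4Dt)), with n_e·A the pore (flow) area.
Plume center vt = 0.032 × 430 = 13.76 m, so the well at 19 m is 5.24 m downgradient of the peak.
√(4πDt) = 39.59 m, giving peak height M/(n_e·A·√(4πDt)) = 17/(0.38 × 15 × 39.59) = 0.07533 kg/m³.
(x−vt)²/(4Dt) = (5.24)²/(4 × 0.29 × 430) = 0.05505; exp(−0.05505) = 0.9464.
C = 0.07533 × 0.9464 = 0.0713 kg/m³.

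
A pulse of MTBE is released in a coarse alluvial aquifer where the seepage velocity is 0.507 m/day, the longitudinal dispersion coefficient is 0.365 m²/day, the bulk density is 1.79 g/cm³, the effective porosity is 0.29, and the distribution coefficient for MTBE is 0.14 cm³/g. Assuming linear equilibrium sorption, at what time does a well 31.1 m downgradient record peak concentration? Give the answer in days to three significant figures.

112 days

Retardation factor R = 1 + ρ_b·K_d/n = 1 + 1.79 × 0.14/0.29 = 1.864.
Sorption retards both mechanisms: v_R = v/R = 0.2720 m/day, D_R = D/R = 0.1958 m²/day.
Peak time from v_R²t² + 2D_R t − x² = 0: t = (√(D_R² + v_R²x²) − D_R)/v_R².
√(D_R² + v_R²x²) = √(0.1958² + 0.2720² × 31.1²) = 8.461; v_R² = 0.07398.
t = (8.461 − 0.1958)/0.07398 = 112 days.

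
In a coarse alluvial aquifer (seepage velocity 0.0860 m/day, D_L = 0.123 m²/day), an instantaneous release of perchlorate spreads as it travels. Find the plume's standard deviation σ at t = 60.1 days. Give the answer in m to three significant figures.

3.85 m

Dispersive spreading gives a Gaussian with σ² = 2Dt; advection only shifts the center.
σ = √(2 × 0.123 × 60.1) = 3.85 m.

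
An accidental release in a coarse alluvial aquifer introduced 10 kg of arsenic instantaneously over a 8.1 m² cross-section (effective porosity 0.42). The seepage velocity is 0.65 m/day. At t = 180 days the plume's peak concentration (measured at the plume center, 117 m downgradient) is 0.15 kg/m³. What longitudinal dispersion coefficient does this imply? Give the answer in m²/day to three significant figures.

0.170 m²/day

At the plume center C_max = M/(n_e·A·√(4πDt)), so D = M²/(4πt·(n_e·A·C_max)²).
n_e·A·C_max = 0.42 × 8.1 × 0.15 = 0.5103 kg/m.
D = 10²/(4π × 180 × 0.5103²) = 0.170 m²/day.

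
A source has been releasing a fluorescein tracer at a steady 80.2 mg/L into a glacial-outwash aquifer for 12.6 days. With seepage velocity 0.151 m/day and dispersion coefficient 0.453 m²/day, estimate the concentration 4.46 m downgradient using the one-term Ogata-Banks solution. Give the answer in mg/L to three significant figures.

18.0 mg/L

For a continuous step input, C/C₀ ≈ ½·erfc((x−vt)/(2√(Dt))).
vt = 0.151 × 12.6 = 1.9026 m and 2√(Dt) = 2√(0.453 × 12.6) = 4.778 m.
Argument (x−vt)/(2√(Dt)) = (4.46 − 1.9026)/4.778 = 0.5352; ½·erfc(0.5352) = 0.2246.
C = 80.2 × 0.2246 = 18.0 mg/L.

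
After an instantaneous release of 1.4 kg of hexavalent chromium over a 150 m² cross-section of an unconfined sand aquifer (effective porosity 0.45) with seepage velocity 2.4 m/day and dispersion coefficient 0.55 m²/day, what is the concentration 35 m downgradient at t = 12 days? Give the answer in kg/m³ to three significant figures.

For an instantaneous plane source, C(x,t) = M/(n_e·A·√(4πDt)) · exp(−(x−vt)²/(4Dt)), with n_e·A the pore (flow) area.
Plume center vt = 2.4 × 12 = 28.8 m, so the well at 35 m is 6.2 m downgradient of the peak.
√(4πDt) = 9.107 m, giving peak height M/(n_e·A·√(4πDt)) = 1.4/(0.45 × 150 × 9.107) = 0.002277 kg/m³.
(x−vt)²/(4Dt) = (6.2)²/(4 × 0.55 × 12) = 1.456; exp(−1.456) = 0.2332.
C = 0.002277 × 0.2332 = 0.000531 kg/m³.

0.000531 kg/m³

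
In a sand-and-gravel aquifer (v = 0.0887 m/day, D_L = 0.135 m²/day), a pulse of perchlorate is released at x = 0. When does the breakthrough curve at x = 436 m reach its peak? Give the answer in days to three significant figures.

For the 1D instantaneous-source solution, setting ∂C/∂t = 0 at fixed x gives v²t² + 2Dt − x² = 0, so t = (√(D² + v²x²) − D)/v².
√(D² + v²x²) = √(0.135² + 0.0887² × 436²) = 38.67; v² = 0.00786769.
t = (38.67 − 0.135)/0.00786769 = 4900 days (vs. the pure-advection estimate x/v = 4920 d).

4900 days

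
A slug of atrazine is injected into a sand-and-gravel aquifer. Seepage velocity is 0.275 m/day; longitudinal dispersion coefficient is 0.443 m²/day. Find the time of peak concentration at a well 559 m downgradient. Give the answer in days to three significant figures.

2030 days

For the 1D instantaneous-source solution, setting ∂C/∂t = 0 at fixed x gives v²t² + 2Dt − x² = 0, so t = (√(D² + v²x²) − D)/v².
√(D² + v²x²) = √(0.443² + 0.275² × 559²) = 153.7; v² = 0.075625.
t = (153.7 − 0.443)/0.075625 = 2030 days (vs. the pure-advection estimate x/v = 2030 d).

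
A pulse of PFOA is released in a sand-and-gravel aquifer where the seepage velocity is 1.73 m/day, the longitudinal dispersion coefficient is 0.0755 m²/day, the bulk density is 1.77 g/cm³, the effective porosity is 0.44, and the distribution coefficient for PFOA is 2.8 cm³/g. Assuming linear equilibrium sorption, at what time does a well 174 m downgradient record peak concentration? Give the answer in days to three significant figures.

1230 days

Retardation factor R = 1 + ρ_b·K_d/n = 1 + 1.77 × 2.8/0.44 = 12.26.
Sorption retards both mechanisms: v_R = v/R = 0.1411 m/day, D_R = D/R = 0.006158 m²/day.
Peak time from v_R²t² + 2D_R t − x² = 0: t = (√(D_R² + v_R²x²) − D_R)/v_R².
√(D_R² + v_R²x²) = √(0.006158² + 0.1411² × 174²) = 24.55; v_R² = 0.01991.
t = (24.55 − 0.006158)/0.01991 = 1230 days.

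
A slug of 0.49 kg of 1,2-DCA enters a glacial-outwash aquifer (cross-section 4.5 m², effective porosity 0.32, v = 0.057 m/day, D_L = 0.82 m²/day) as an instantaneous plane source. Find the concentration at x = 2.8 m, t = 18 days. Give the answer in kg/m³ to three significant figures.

0.0237 kg/m³

For an instantaneous plane source, C(x,t) = M/(n_e·A·√(4πDt)) · exp(−(x−vt)²/(4Dt)), with n_e·A the pore (flow) area.
Plume center vt = 0.057 × 18 = 1.026 m, so the well at 2.8 m is 1.774 m downgradient of the peak.
√(4πDt) = 13.62 m, giving peak height M/(n_e·A·√(4πDt)) = 0.49/(0.32 × 4.5 × 13.62) = 0.02498 kg/m³.
(x−vt)²/(4Dt) = (1.774)²/(4 × 0.82 × 18) = 0.05330; exp(−0.05330) = 0.9481.
C = 0.02498 × 0.9481 = 0.0237 kg/m³.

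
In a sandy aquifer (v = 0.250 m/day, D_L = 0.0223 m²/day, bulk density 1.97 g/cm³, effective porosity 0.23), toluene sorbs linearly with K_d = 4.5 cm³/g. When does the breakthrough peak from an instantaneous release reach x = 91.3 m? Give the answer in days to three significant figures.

14400 days

Retardation factor R = 1 + ρ_b·K_d/n = 1 + 1.97 × 4.5/0.23 = 39.54.
Sorption retards both mechanisms: v_R = v/R = 0.006323 m/day, D_R = D/R = 0.0005640 m²/day.
Peak time from v_R²t² + 2D_R t − x² = 0: t = (√(D_R² + v_R²x²) − D_R)/v_R².
√(D_R² + v_R²x²) = √(0.0005640² + 0.006323² × 91.3²) = 0.5773; v_R² = 3.998e-05.
t = (0.5773 − 0.0005640)/3.998e-05 = 14400 days.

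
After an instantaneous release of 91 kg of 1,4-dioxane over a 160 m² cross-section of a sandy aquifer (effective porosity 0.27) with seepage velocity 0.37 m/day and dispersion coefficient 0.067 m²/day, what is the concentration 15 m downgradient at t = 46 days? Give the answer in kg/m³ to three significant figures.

0.243 kg/m³

For an instantaneous plane source, C(x,t) = M/(n_e·A·√(4πDt)) · exp(−(x−vt)²/(4Dt)), with n_e·A the pore (flow) area.
Plume center vt = 0.37 × 46 = 17.02 m, so the well at 15 m is 2.02 m upgradient of the peak.
√(4πDt) = 6.223 m, giving peak height M/(n_e·A·√(4πDt)) = 91/(0.27 × 160 × 6.223) = 0.3385 kg/m³.
(x−vt)²/(4Dt) = (-2.02)²/(4 × 0.067 × 46) = 0.3310; exp(−0.3310) = 0.7182.
C = 0.3385 × 0.7182 = 0.243 kg/m³.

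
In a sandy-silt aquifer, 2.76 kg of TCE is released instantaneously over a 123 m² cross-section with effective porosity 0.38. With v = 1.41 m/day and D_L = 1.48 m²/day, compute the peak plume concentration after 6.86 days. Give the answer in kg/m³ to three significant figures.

0.00523 kg/m³

The peak of an instantaneous 1D plume sits at x = vt; there the Gaussian factor is 1 and C_max = M/(n_e·A·√(4πDt)), where n_e·A is the pore area the mass is dissolved in.
√(4πDt) = √(4π × 1.48 × 6.86) = 11.30 m, so C_max = 2.76/(0.38 × 123 × 11.30) = 0.00523 kg/m³.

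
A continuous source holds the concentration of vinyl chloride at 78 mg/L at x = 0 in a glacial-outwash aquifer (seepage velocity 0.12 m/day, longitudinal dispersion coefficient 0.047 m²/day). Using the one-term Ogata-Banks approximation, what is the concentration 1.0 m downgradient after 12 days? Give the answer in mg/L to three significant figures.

51.5 mg/L

For a continuous step input, C/C₀ ≈ ½·erfc((x−vt)/(2√(Dt))).
vt = 0.12 × 12 = 1.44 m and 2√(Dt) = 2√(0.047 × 12) = 1.502 m.
Argument (x−vt)/(2√(Dt)) = (1.0 − 1.44)/1.502 = -0.2929; ½·erfc(-0.2929) = 0.6606.
C = 78 × 0.6606 = 51.5 mg/L.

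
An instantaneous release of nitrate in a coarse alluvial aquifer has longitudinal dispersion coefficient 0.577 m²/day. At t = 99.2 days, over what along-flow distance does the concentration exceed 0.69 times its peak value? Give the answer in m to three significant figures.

18.4 m

The plume is Gaussian with σ = √(2Dt) = √(2 × 0.577 × 99.2) = 10.70 m.
C/C_peak = exp(−Δx²/(2σ²)) = 0.69 ⇒ Δx = σ·√(−2 ln 0.69) = 10.70 × 0.8615 = 9.218 m.
Width = 2Δx = 18.4 m.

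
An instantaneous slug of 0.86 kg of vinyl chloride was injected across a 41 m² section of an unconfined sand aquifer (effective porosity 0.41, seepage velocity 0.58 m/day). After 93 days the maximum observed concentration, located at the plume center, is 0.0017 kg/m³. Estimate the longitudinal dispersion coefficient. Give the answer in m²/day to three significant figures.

At the plume center C_max = M/(n_e·A·√(4πDt)), so D = M²/(4πt·(n_e·A·C_max)²).
n_e·A·C_max = 0.41 × 41 × 0.0017 = 0.02858 kg/m.
D = 0.86²/(4π × 93 × 0.02858²) = 0.775 m²/day.

0.775 m²/day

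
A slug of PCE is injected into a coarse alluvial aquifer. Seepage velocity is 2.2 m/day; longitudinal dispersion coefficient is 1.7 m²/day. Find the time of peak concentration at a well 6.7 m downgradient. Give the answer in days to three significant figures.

For the 1D instantaneous-source solution, setting ∂C/∂t = 0 at fixed x gives v²t² + 2Dt − x² = 0, so t = (√(D² + v²x²) − D)/v².
√(D² + v²x²) = √(1.7² + 2.2² × 6.7²) = 14.84; v² = 4.84.
t = (14.84 − 1.7)/4.84 = 2.71 days (vs. the pure-advection estimate x/v = 3.05 d).

2.71 days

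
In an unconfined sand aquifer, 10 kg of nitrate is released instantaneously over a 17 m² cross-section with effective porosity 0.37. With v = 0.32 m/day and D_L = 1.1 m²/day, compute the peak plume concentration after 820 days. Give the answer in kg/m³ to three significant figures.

0.0149 kg/m³

The peak of an instantaneous 1D plume sits at x = vt; there the Gaussian factor is 1 and C_max = M/(n_e·A·√(4πDt)), where n_e·A is the pore area the mass is dissolved in.
√(4πDt) = √(4π × 1.1 × 820) = 106.5 m, so C_max = 10/(0.37 × 17 × 106.5) = 0.0149 kg/m³.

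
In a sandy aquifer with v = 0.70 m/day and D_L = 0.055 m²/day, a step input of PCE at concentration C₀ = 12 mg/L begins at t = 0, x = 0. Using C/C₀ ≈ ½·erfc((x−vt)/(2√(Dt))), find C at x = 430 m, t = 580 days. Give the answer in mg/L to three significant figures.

For a continuous step input, C/C₀ ≈ ½·erfc((x−vt)/(2√(Dt))).
vt = 0.70 × 580 = 406 m and 2√(Dt) = 2√(0.055 × 580) = 11.30 m.
Argument (x−vt)/(2√(Dt)) = (430 − 406)/11.30 = 2.124; ½·erfc(2.124) = 0.001333.
C = 12 × 0.001333 = 0.0160 mg/L.

0.0160 mg/L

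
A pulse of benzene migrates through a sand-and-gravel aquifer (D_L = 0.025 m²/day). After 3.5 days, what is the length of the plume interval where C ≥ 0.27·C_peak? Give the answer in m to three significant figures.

The plume is Gaussian with σ = √(2Dt) = √(2 × 0.025 × 3.5) = 0.4183 m.
C/C_peak = exp(−Δx²/(2σ²)) = 0.27 ⇒ Δx = σ·√(−2 ln 0.27) = 0.4183 × 1.618 = 0.6768 m.
Width = 2Δx = 1.35 m.

1.35 m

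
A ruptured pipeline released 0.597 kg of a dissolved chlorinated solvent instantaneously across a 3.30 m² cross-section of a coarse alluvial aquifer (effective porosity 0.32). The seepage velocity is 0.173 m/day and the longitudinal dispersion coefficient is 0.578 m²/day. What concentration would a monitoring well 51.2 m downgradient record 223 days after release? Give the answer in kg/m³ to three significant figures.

0.0103 kg/m³

For an instantaneous plane source, C(x,t) = M/(n_e·A·√(4πDt)) · exp(−(x−vt)²/(4Dt)), with n_e·A the pore (flow) area.
Plume center vt = 0.173 × 223 = 38.579 m, so the well at 51.2 m is 12.621 m downgradient of the peak.
√(4πDt) = 40.25 m, giving peak height M/(n_e·A·√(4πDt)) = 0.597/(0.32 × 3.30 × 40.25) = 0.01405 kg/m³.
(x−vt)²/(4Dt) = (12.621)²/(4 × 0.578 × 223) = 0.3090; exp(−0.3090) = 0.7342.
C = 0.01405 × 0.7342 = 0.0103 kg/m³.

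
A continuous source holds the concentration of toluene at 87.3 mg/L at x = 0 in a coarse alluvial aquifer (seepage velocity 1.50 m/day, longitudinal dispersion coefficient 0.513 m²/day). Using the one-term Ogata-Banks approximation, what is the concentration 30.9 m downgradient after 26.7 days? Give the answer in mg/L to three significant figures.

83.8 mg/L

For a continuous step input, C/C₀ ≈ ½·erfc((x−vt)/(2√(Dt))).
vt = 1.50 × 26.7 = 40.05 m and 2√(Dt) = 2√(0.513 × 26.7) = 7.402 m.
Argument (x−vt)/(2√(Dt)) = (30.9 − 40.05)/7.402 = -1.236; ½·erfc(-1.236) = 0.9598.
C = 87.3 × 0.9598 = 83.8 mg/L.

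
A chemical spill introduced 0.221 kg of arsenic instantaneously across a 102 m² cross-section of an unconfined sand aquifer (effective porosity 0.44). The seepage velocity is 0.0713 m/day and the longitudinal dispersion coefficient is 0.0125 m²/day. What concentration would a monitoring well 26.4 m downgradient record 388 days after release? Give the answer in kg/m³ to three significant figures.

0.000581 kg/m³

For an instantaneous plane source, C(x,t) = M/(n_e·A·√(4πDt)) · exp(−(x−vt)²/(4Dt)), with n_e·A the pore (flow) area.
Plume center vt = 0.0713 × 388 = 27.6644 m, so the well at 26.4 m is 1.2644 m upgradient of the peak.
√(4πDt) = 7.807 m, giving peak height M/(n_e·A·√(4πDt)) = 0.221/(0.44 × 102 × 7.807) = 0.0006307 kg/m³.
(x−vt)²/(4Dt) = (-1.2644)²/(4 × 0.0125 × 388) = 0.08241; exp(−0.08241) = 0.9209.
C = 0.0006307 × 0.9209 = 0.000581 kg/m³.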